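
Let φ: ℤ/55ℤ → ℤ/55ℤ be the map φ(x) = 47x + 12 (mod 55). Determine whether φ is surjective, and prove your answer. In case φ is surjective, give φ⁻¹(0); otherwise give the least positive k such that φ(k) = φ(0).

Recall that φ is surjective if every y in the codomain equals φ(x) for some x in the domain.
Since gcd(47, 55) = 1, 47 is invertible modulo 55. Euclid's algorithm: 55 = 1·47 + 8, 47 = 5·8 + 7, 8 = 1·7 + 1; back-substituting gives 1 = 48·47 − 41·55, so 47⁻¹ ≡ 48 (mod 55).
Then y ↦ 48(y − 12) is a two-sided inverse to φ, so every y ∈ ℤ/55ℤ has a preimage.
So φ is surjective.
Since φ is surjective, we compute φ⁻¹(0): solve 47x + 12 ≡ 0 (mod 55), i.e. 47x ≡ 43 (mod 55).
Multiplying by 47⁻¹ = 48 gives x ≡ 48·43 = 2064 = 37·55 + 29 ≡ 29 (mod 55).
Check: φ(29) = 47·29 + 12 = 1375 = 25·55 + 0 ≡ 0 (mod 55).

29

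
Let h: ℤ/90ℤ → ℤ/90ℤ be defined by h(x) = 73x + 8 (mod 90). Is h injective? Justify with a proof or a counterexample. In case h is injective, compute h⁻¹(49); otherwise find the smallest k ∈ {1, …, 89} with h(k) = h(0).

77

By definition, h is injective when h(a) = h(b) forces a = b.
Suppose h(a) = h(b) in ℤ/90ℤ. Then 73a + 8 ≡ 73b + 8 (mod 90), hence 73(a − b) ≡ 0 (mod 90).
Since gcd(73, 90) = 1, 73 is invertible modulo 90, hence a − b ≡ 0 (mod 90), i.e. a = b.
So h is injective.
We now compute 73⁻¹ mod 90 explicitly. Euclid's algorithm: 90 = 1·73 + 17, 73 = 4·17 + 5, 17 = 3·5 + 2, 5 = 2·2 + 1; back-substituting gives 1 = 37·73 − 30·90, so 73⁻¹ ≡ 37 (mod 90).
Since h is injective, we find h⁻¹(49): we need 73x ≡ 49 − 8 ≡ 41 (mod 90). Using 73⁻¹ = 37: x ≡ 37·41 = 1517 = 16·90 + 77, so x = 77.
Check: h(77) = 73·77 + 8 = 5629 = 62·90 + 49 ≡ 49 (mod 90).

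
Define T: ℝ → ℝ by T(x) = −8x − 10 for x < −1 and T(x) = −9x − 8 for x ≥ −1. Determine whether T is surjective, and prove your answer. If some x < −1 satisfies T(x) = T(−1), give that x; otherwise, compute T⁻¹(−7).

-11/8

Both pieces are strictly decreasing (slopes −8 and −9), so each is injective on its own interval.
The left piece maps (−∞, −1) onto (−2, ∞); the right piece maps [−1, ∞) onto (−∞, 1].
The union (−2, ∞) ∪ (−∞, 1] covers ℝ, so T is surjective.
For the follow-up: the images overlap, so an x < −1 with T(x) = T(−1) exists. T(−1) = 1; solving −8x − 10 = 1 for x < −1 gives x = (1 + 10)/(−8) = −11/8.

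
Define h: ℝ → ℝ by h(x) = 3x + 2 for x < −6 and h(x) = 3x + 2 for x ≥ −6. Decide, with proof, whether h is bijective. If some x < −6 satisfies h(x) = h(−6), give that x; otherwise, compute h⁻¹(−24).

-26/3

Both pieces are strictly increasing (slopes 3 and 3), so each is injective on its own interval.
The left piece maps (−∞, −6) onto (−∞, −16); the right piece maps [−6, ∞) onto [−16, ∞).
Since −16 = −16, the images partition ℝ: h is injective and surjective, hence bijective.
Because the two images are disjoint, no x < −6 has h(x) = h(−6), so we compute h⁻¹(−24): −24 lies in (−∞, −16), so solve 3x + 2 = −24: x = (−24 − 2)/3 = −26/3.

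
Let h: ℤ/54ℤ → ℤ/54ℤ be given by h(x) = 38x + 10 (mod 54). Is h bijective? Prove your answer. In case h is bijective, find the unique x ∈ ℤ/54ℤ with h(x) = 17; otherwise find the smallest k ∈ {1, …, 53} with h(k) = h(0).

Recall: injectivity means: for all a, b in the domain, h(a) = h(b) implies a = b.
We have gcd(38, 54) = 2 > 1. Taking a = 0 and b = 27: h(0) = 10 and h(27) = 38·27 + 10 = 1036 ≡ 10 (mod 54).
So h(0) = h(27) while 0 ≠ 27, thus h is not injective, hence not bijective.
Since h is not bijective, we find the least positive k with h(k) = h(0): this means 38k ≡ 0 (mod 54), i.e. 54 ∣ 38k. Since gcd(38, 54) = 2, dividing through by 2 this holds exactly when 27 ∣ 19k, and as gcd(19, 27) = 1, exactly when 27 ∣ k.
The smallest positive such k is 27.

27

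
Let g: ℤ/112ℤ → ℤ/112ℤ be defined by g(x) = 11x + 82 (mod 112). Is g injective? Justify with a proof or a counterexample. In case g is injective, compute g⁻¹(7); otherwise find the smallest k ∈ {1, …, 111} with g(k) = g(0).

95

If g(u) = g(v), then 11u ≡ 11v (mod 112). Because gcd(11, 112) = 1, we may cancel 11 to get u ≡ v (mod 112).
Therefore g is injective.
We now compute 11⁻¹ mod 112 explicitly. Euclid's algorithm: 112 = 10·11 + 2, 11 = 5·2 + 1; back-substituting gives 1 = 51·11 − 5·112, so 11⁻¹ ≡ 51 (mod 112).
Since g is injective, we compute g⁻¹(7): solve 11x + 82 ≡ 7 (mod 112), i.e. 11x ≡ 37 (mod 112).
Multiplying by 11⁻¹ = 51 gives x ≡ 51·37 = 1887 = 16·112 + 95 ≡ 95 (mod 112).
Check: g(95) = 11·95 + 82 = 1127 = 10·112 + 7 ≡ 7 (mod 112).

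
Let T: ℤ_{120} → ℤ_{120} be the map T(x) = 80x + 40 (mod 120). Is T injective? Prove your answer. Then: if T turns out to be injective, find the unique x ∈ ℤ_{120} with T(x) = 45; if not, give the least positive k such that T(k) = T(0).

We have gcd(80, 120) = 40 > 1. Taking a = 0 and b = 3: T(0) = 40 and T(3) = 80·3 + 40 = 280 ≡ 40 (mod 120).
So T(0) = T(3) while 0 ≠ 3, thus T is not injective.
Since T is not injective, we find the least positive k with T(k) = T(0): this means 80k ≡ 0 (mod 120), i.e. 120 ∣ 80k. Since gcd(80, 120) = 40, dividing through by 40 this holds exactly when 3 ∣ 2k, and as gcd(2, 3) = 1, exactly when 3 ∣ k.
The smallest positive such k is 3.

3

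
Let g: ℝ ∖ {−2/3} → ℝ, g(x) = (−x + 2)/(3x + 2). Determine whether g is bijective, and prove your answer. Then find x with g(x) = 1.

If g(x) = −1/3, cross-multiplying gives 3(−x + 2) = −1(3x + 2), which simplifies to 6 = −2 — false.  So −1/3 has no preimage and g is not surjective.
Hence g is not bijective.
Solving g(x) = 1: cross-multiplying gives −x + 2 = 1(3x + 2), which rearranges to −4x = 0, so x = 0.

0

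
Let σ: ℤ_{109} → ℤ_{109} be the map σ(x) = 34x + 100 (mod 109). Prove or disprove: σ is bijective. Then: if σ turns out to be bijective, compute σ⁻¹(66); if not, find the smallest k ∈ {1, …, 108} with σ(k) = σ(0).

By definition, σ is injective if σ(a) = σ(b) implies a = b.
If σ(a) = σ(b), then 34a ≡ 34b (mod 109). Because gcd(34, 109) = 1, we may cancel 34 to get a ≡ b (mod 109).
We now compute 34⁻¹ mod 109 explicitly. Euclid's algorithm: 109 = 3·34 + 7, 34 = 4·7 + 6, 7 = 1·6 + 1; back-substituting gives 1 = 93·34 − 29·109, so 34⁻¹ ≡ 93 (mod 109).
For any y ∈ ℤ_{109}, x = 93(y − 100) mod 109 satisfies σ(x) = 34·93(y − 100) + 100 ≡ y (since 34·93 ≡ 1 mod 109). So every y has a preimage.
Therefore σ is bijective.
Since σ is bijective, we compute σ⁻¹(66): solve 34x + 100 ≡ 66 (mod 109), i.e. 34x ≡ 75 (mod 109).
Multiplying by 34⁻¹ = 93 gives x ≡ 93·75 = 6975 = 63·109 + 108 ≡ 108 (mod 109).
Check: σ(108) = 34·108 + 100 = 3772 = 34·109 + 66 ≡ 66 (mod 109).

108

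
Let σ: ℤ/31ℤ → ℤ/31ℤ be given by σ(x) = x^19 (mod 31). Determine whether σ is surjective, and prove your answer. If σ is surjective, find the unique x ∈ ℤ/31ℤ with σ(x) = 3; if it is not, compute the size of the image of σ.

12

Since 31 is prime, the nonzero elements of ℤ/31ℤ form a cyclic group of order 30.
As gcd(19, 30) = 1, raising to the 19th power is a bijection on this group: if u^19 ≡ v^19 then (uv^{−1})^19 = 1, and the only element of order dividing gcd(19, 30) = 1 is 1, so u = v.
With σ(0) = 0 this makes σ injective on all of ℤ/31ℤ, hence bijective (finite equal-size domain and codomain). In particular σ is surjective.
Since σ is surjective, we find the preimage of 3. The inverse of x ↦ x^19 on (ℤ/31ℤ)^× is x ↦ x^19, because 19·19 = 361 = 12·30 + 1 ≡ 1 (mod 30) and x^{30} = 1 for x ≠ 0 (Fermat). So σ⁻¹(3) = 3^19 mod 31.
Repeated squaring mod 31: 3^1 ≡ 3, 3^2 ≡ 3² = 9, 3^4 ≡ 9² = 81 ≡ 19, 3^8 ≡ 19² = 361 ≡ 20, 3^16 ≡ 20² = 400 ≡ 28. Since 19 = 16 + 2 + 1, 3^19 ≡ 28·9·3: 28·9 = 252 ≡ 4, then 4·3 = 12. So 3^19 ≡ 12 (mod 31).
Hence σ⁻¹(3) = 12.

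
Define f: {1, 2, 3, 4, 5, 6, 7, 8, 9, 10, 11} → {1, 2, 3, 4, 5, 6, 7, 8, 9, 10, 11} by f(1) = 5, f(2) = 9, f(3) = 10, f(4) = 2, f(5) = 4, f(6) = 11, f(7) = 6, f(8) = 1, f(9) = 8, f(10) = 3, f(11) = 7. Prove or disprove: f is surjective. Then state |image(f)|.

Every element of the codomain has a preimage: 1 = f(8), 2 = f(4), 3 = f(10), 4 = f(5), 5 = f(1), 6 = f(7), 7 = f(11), 8 = f(9), 9 = f(2), 10 = f(3), 11 = f(6).
Therefore f is surjective.
The image of f is {1, 2, 3, 4, 5, 6, 7, 8, 9, 10, 11}, which has 11 elements.

11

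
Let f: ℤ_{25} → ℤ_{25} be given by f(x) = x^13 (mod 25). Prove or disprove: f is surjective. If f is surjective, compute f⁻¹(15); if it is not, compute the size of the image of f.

21

f(0) = 0^13 = 0.
f(5): Repeated squaring mod 25: 5^1 ≡ 5, 5^2 ≡ 5² = 25 ≡ 0, 5^4 ≡ 0² = 0, 5^8 ≡ 0² = 0. Since 13 = 8 + 4 + 1, 5^13 ≡ 0·0·5: 0·0 = 0, then 0·5 = 0. So 5^13 ≡ 0 (mod 25).
So f(0) = f(5) = 0 while 0 ≠ 5, thus f is not injective.
A non-injective map from the 25-element set ℤ_{25} to itself takes at most 24 distinct values, so it cannot be surjective. Hence f is not surjective.
Since f is not surjective, we determine |image(f)|. Computing x^13 mod 25 for each x (by repeated squaring, reducing mod 25 at every step), the values f(0), f(1), …, f(24) are: 0, 1, 17, 23, 14, 0, 16, 7, 13, 4, 0, 6, 22, 3, 19, 0, 21, 12, 18, 9, 0, 11, 2, 8, 24.
The distinct values are {0, 1, 2, 3, 4, 6, 7, 8, 9, 11, 12, 13, 14, 16, 17, 18, 19, 21, 22, 23, 24}; there are 21 of them.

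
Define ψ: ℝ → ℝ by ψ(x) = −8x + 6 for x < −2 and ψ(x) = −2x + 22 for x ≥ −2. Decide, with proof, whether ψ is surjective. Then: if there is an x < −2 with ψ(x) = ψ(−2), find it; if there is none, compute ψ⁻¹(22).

Both pieces are strictly decreasing (slopes −8 and −2), so each is injective on its own interval.
The left piece maps (−∞, −2) onto (22, ∞); the right piece maps [−2, ∞) onto (−∞, 26].
The union (22, ∞) ∪ (−∞, 26] covers ℝ, so ψ is surjective.
For the follow-up: the images overlap, so an x < −2 with ψ(x) = ψ(−2) exists. ψ(−2) = 26; solving −8x + 6 = 26 for x < −2 gives x = (26 − 6)/(−8) = −5/2.

-5/2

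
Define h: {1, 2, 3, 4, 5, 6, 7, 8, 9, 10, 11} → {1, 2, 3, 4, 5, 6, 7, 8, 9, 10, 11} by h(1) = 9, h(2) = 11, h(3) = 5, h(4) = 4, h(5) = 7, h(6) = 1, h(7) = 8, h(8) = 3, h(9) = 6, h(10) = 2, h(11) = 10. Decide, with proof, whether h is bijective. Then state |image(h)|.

The values 9, 11, 5, 4, 7, 1, 8, 3, 6, 2, 10 are a permutation of {1, 2, 3, 4, 5, 6, 7, 8, 9, 10, 11}: each element appears exactly once.
So h is injective and surjective, hence bijective.
The image of h is {1, 2, 3, 4, 5, 6, 7, 8, 9, 10, 11}, which has 11 elements.

11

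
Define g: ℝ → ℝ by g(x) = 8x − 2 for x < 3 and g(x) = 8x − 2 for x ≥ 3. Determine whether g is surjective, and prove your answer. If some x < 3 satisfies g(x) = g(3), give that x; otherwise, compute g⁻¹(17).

Both pieces are strictly increasing (slopes 8 and 8), so each is injective on its own interval.
The left piece maps (−∞, 3) onto (−∞, 22); the right piece maps [3, ∞) onto [22, ∞).
These images together cover ℝ, so g is surjective.
Because the two images are disjoint, no x < 3 has g(x) = g(3), so we compute g⁻¹(17): 17 lies in (−∞, 22), so solve 8x − 2 = 17: x = (17 + 2)/8 = 19/8.

19/8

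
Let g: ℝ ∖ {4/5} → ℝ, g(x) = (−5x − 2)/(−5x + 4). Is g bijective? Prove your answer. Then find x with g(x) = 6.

If g(x) = 1, cross-multiplying gives −5(−5x − 2) = −5(−5x + 4), which simplifies to 10 = −20 — false.  So 1 has no preimage and g is not surjective.
Thus g is not bijective.
Solving g(x) = 6: cross-multiplying gives −5x − 2 = 6(−5x + 4), which rearranges to 25x = 26, so x = 26/25.

26/25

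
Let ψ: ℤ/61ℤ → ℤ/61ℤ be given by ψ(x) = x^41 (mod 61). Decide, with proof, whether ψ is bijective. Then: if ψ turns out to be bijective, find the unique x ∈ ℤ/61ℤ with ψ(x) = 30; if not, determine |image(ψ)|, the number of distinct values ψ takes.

7

Since 61 is prime, the nonzero elements of ℤ/61ℤ form a cyclic group of order 60.
As gcd(41, 60) = 1, raising to the 41st power is a bijection on this group: if s^41 ≡ t^41 then (st^{−1})^41 = 1, and the only element of order dividing gcd(41, 60) = 1 is 1, so s = t.
With ψ(0) = 0 this makes ψ injective on all of ℤ/61ℤ, hence bijective (finite equal-size domain and codomain). In particular ψ is bijective.
Since ψ is bijective, we find the preimage of 30. The inverse of x ↦ x^41 on (ℤ/61ℤ)^× is x ↦ x^41, because 41·41 = 1681 = 28·60 + 1 ≡ 1 (mod 60) and x^{60} = 1 for x ≠ 0 (Fermat). So ψ⁻¹(30) = 30^41 mod 61.
Repeated squaring mod 61: 30^1 ≡ 30, 30^2 ≡ 30² = 900 ≡ 46, 30^4 ≡ 46² = 2116 ≡ 42, 30^8 ≡ 42² = 1764 ≡ 56, 30^16 ≡ 56² = 3136 ≡ 25, 30^32 ≡ 25² = 625 ≡ 15. Since 41 = 32 + 8 + 1, 30^41 ≡ 15·56·30: 15·56 = 840 ≡ 47, then 47·30 = 1410 ≡ 7. So 30^41 ≡ 7 (mod 61).
Hence ψ⁻¹(30) = 7.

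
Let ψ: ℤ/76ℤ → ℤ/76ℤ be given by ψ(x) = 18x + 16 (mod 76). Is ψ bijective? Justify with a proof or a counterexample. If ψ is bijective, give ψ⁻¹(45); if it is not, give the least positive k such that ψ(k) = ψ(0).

38

We have gcd(18, 76) = 2 > 1. Taking a = 0 and b = 38: ψ(0) = 16 and ψ(38) = 18·38 + 16 = 700 ≡ 16 (mod 76).
So ψ(0) = ψ(38) while 0 ≠ 38, thus ψ is not injective, hence not bijective.
Since ψ is not bijective, we find the least positive k with ψ(k) = ψ(0): this means 18k ≡ 0 (mod 76), i.e. 76 ∣ 18k. Since gcd(18, 76) = 2, dividing through by 2 this holds exactly when 38 ∣ 9k, and as gcd(9, 38) = 1, exactly when 38 ∣ k.
The smallest positive such k is 38.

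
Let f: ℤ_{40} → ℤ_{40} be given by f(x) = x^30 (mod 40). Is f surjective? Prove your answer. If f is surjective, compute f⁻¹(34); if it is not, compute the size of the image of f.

6

f(4): Repeated squaring mod 40: 4^1 ≡ 4, 4^2 ≡ 4² = 16, 4^4 ≡ 16² = 256 ≡ 16, 4^8 ≡ 16² = 256 ≡ 16, 4^16 ≡ 16² = 256 ≡ 16. Since 30 = 16 + 8 + 4 + 2, 4^30 ≡ 16·16·16·16: 16·16 = 256 ≡ 16, then 16·16 = 256 ≡ 16, then 16·16 = 256 ≡ 16. So 4^30 ≡ 16 (mod 40).
f(6): Repeated squaring mod 40: 6^1 ≡ 6, 6^2 ≡ 6² = 36, 6^4 ≡ 36² = 1296 ≡ 16, 6^8 ≡ 16² = 256 ≡ 16, 6^16 ≡ 16² = 256 ≡ 16. Since 30 = 16 + 8 + 4 + 2, 6^30 ≡ 16·16·16·36: 16·16 = 256 ≡ 16, then 16·16 = 256 ≡ 16, then 16·36 = 576 ≡ 16. So 6^30 ≡ 16 (mod 40).
So f(4) = f(6) = 16 while 4 ≠ 6, hence f is not injective.
A non-injective map from the 40-element set ℤ_{40} to itself takes at most 39 distinct values, so it cannot be surjective. So f is not surjective.
Since f is not surjective, we determine |image(f)|. Computing x^30 mod 40 for each x (by repeated squaring, reducing mod 40 at every step), the values f(0), f(1), …, f(39) are: 0, 1, 24, 9, 16, 25, 16, 9, 24, 1, 0, 1, 24, 9, 16, 25, 16, 9, 24, 1, 0, 1, 24, 9, 16, 25, 16, 9, 24, 1, 0, 1, 24, 9, 16, 25, 16, 9, 24, 1.
The distinct values are {0, 1, 9, 16, 24, 25}; there are 6 of them.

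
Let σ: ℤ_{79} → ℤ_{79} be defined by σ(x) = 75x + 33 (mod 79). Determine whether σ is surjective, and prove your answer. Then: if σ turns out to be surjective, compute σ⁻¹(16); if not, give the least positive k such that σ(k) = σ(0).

Recall: surjectivity means every element of the codomain has a preimage under σ.
Since gcd(75, 79) = 1, 75 is invertible modulo 79. Euclid's algorithm: 79 = 1·75 + 4, 75 = 18·4 + 3, 4 = 1·3 + 1; back-substituting gives 1 = 59·75 − 56·79, so 75⁻¹ ≡ 59 (mod 79).
For any y ∈ ℤ_{79}, x = 59(y − 33) mod 79 satisfies σ(x) = 75·59(y − 33) + 33 ≡ y (since 75·59 ≡ 1 mod 79). So every y has a preimage.
Therefore σ is surjective.
Since σ is surjective, we find σ⁻¹(16): we need 75x ≡ 16 − 33 ≡ 62 (mod 79). Using 75⁻¹ = 59: x ≡ 59·62 = 3658 = 46·79 + 24, so x = 24.
Check: σ(24) = 75·24 + 33 = 1833 = 23·79 + 16 ≡ 16 (mod 79).

24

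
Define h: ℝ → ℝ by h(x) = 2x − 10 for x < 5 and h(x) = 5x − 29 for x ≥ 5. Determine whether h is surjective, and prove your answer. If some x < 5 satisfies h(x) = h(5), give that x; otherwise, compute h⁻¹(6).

Both pieces are strictly increasing (slopes 2 and 5), so each is injective on its own interval.
The left piece maps (−∞, 5) onto (−∞, 0); the right piece maps [5, ∞) onto [−4, ∞).
The union (−∞, 0) ∪ [−4, ∞) covers ℝ, so h is surjective.
For the follow-up: the images overlap, so an x < 5 with h(x) = h(5) exists. h(5) = −4; solving 2x − 10 = −4 for x < 5 gives x = (−4 + 10)/2 = 3.

3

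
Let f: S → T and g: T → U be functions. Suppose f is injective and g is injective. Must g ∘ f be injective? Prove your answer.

Suppose (g ∘ f)(s) = (g ∘ f)(t), i.e. g(f(s)) = g(f(t)).
Since g is injective, f(s) = f(t). Since f is injective, s = t. Hence g ∘ f is injective.

injective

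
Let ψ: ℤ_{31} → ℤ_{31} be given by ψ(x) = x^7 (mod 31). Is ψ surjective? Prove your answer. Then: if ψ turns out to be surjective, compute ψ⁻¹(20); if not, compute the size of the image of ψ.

10

Since 31 is prime, the nonzero elements of ℤ_{31} form a cyclic group of order 30.
As gcd(7, 30) = 1, raising to the 7th power is a bijection on this group: if u^7 ≡ v^7 then (uv^{−1})^7 = 1, and the only element of order dividing gcd(7, 30) = 1 is 1, so u = v.
With ψ(0) = 0 this makes ψ injective on all of ℤ_{31}, hence bijective (finite equal-size domain and codomain). In particular ψ is surjective.
Since ψ is surjective, we find the preimage of 20. The inverse of x ↦ x^7 on (ℤ_{31})^× is x ↦ x^13, because 7·13 = 91 = 3·30 + 1 ≡ 1 (mod 30) and x^{30} = 1 for x ≠ 0 (Fermat). So ψ⁻¹(20) = 20^13 mod 31.
Repeated squaring mod 31: 20^1 ≡ 20, 20^2 ≡ 20² = 400 ≡ 28, 20^4 ≡ 28² = 784 ≡ 9, 20^8 ≡ 9² = 81 ≡ 19. Since 13 = 8 + 4 + 1, 20^13 ≡ 19·9·20: 19·9 = 171 ≡ 16, then 16·20 = 320 ≡ 10. So 20^13 ≡ 10 (mod 31).
Hence ψ⁻¹(20) = 10.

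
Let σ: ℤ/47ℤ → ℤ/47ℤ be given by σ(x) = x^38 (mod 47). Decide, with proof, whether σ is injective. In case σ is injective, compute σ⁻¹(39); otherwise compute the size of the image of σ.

24

σ(23): Repeated squaring mod 47: 23^1 ≡ 23, 23^2 ≡ 23² = 529 ≡ 12, 23^4 ≡ 12² = 144 ≡ 3, 23^8 ≡ 3² = 9, 23^16 ≡ 9² = 81 ≡ 34, 23^32 ≡ 34² = 1156 ≡ 28. Since 38 = 32 + 4 + 2, 23^38 ≡ 28·3·12: 28·3 = 84 ≡ 37, then 37·12 = 444 ≡ 21. So 23^38 ≡ 21 (mod 47).
σ(24): Repeated squaring mod 47: 24^1 ≡ 24, 24^2 ≡ 24² = 576 ≡ 12, 24^4 ≡ 12² = 144 ≡ 3, 24^8 ≡ 3² = 9, 24^16 ≡ 9² = 81 ≡ 34, 24^32 ≡ 34² = 1156 ≡ 28. Since 38 = 32 + 4 + 2, 24^38 ≡ 28·3·12: 28·3 = 84 ≡ 37, then 37·12 = 444 ≡ 21. So 24^38 ≡ 21 (mod 47).
So σ(23) = σ(24) = 21 while 23 ≠ 24, thus σ is not injective.
Since σ is not injective, we determine |image(σ)|. Computing x^38 mod 47 for each x (by repeated squaring, reducing mod 47 at every step), the values σ(0), σ(1), …, σ(46) are: 0, 1, 9, 42, 34, 6, 2, 3, 24, 25, 7, 4, 18, 14, 27, 17, 28, 12, 37, 8, 16, 32, 36, 21, 21, 36, 32, 16, 8, 37, 12, 28, 17, 27, 14, 18, 4, 7, 25, 24, 3, 2, 6, 34, 42, 9, 1.
The distinct values are {0, 1, 2, 3, 4, 6, 7, 8, 9, 12, 14, 16, 17, 18, 21, 24, 25, 27, 28, 32, 34, 36, 37, 42}; there are 24 of them.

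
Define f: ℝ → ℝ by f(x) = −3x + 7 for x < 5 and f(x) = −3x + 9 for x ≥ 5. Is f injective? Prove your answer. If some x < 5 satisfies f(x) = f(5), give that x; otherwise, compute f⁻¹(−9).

Both pieces are strictly decreasing (slopes −3 and −3), so each is injective on its own interval.
The left piece maps (−∞, 5) onto (−8, ∞); the right piece maps [5, ∞) onto (−∞, −6].
These images overlap. In particular f(5) = −6 (right piece), and solving −3x + 7 = −6 on the left piece gives x = 13/3 < 5.
So f(13/3) = f(5) with 13/3 ≠ 5, and f is not injective. This x = 13/3 is the requested value below 5.

13/3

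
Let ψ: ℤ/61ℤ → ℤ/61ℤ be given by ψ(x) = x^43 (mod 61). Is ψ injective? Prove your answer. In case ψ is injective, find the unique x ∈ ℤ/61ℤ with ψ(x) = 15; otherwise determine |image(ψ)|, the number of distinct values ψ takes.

22

Since 61 is prime, the nonzero elements of ℤ/61ℤ form a cyclic group of order 60.
As gcd(43, 60) = 1, raising to the 43rd power is a bijection on this group: if x_1^43 ≡ x_2^43 then (x_1x_2^{−1})^43 = 1, and the only element of order dividing gcd(43, 60) = 1 is 1, so x_1 = x_2.
With ψ(0) = 0 this makes ψ injective on all of ℤ/61ℤ, hence bijective (finite equal-size domain and codomain). In particular ψ is injective.
Since ψ is injective, we find the preimage of 15. The inverse of x ↦ x^43 on (ℤ/61ℤ)^× is x ↦ x^7, because 43·7 = 301 = 5·60 + 1 ≡ 1 (mod 60) and x^{60} = 1 for x ≠ 0 (Fermat). So ψ⁻¹(15) = 15^7 mod 61.
Repeated squaring mod 61: 15^1 ≡ 15, 15^2 ≡ 15² = 225 ≡ 42, 15^4 ≡ 42² = 1764 ≡ 56. Since 7 = 4 + 2 + 1, 15^7 ≡ 56·42·15: 56·42 = 2352 ≡ 34, then 34·15 = 510 ≡ 22. So 15^7 ≡ 22 (mod 61).
Hence ψ⁻¹(15) = 22.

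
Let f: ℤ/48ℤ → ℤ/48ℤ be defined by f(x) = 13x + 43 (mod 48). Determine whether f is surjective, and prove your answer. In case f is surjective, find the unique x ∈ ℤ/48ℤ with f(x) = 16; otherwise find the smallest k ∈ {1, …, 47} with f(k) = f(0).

9

Since gcd(13, 48) = 1, 13 is invertible modulo 48. Euclid's algorithm: 48 = 3·13 + 9, 13 = 1·9 + 4, 9 = 2·4 + 1; back-substituting gives 1 = 37·13 − 10·48, so 13⁻¹ ≡ 37 (mod 48).
Then y ↦ 37(y − 43) is a two-sided inverse to f, so every y ∈ ℤ/48ℤ has a preimage.
Thus f is surjective.
Since f is surjective, we find f⁻¹(16): we need 13x ≡ 16 − 43 ≡ 21 (mod 48). Using 13⁻¹ = 37: x ≡ 37·21 = 777 = 16·48 + 9, so x = 9.
Check: f(9) = 13·9 + 43 = 160 = 3·48 + 16 ≡ 16 (mod 48).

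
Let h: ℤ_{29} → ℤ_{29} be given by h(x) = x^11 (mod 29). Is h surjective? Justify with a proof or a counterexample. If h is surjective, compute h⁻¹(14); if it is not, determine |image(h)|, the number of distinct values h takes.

Since 29 is prime, the nonzero elements of ℤ_{29} form a cyclic group of order 28.
As gcd(11, 28) = 1, raising to the 11th power is a bijection on this group: if s^11 ≡ t^11 then (st^{−1})^11 = 1, and the only element of order dividing gcd(11, 28) = 1 is 1, so s = t.
With h(0) = 0 this makes h injective on all of ℤ_{29}, hence bijective (finite equal-size domain and codomain). In particular h is surjective.
Since h is surjective, we find the preimage of 14. The inverse of x ↦ x^11 on (ℤ_{29})^× is x ↦ x^23, because 11·23 = 253 = 9·28 + 1 ≡ 1 (mod 28) and x^{28} = 1 for x ≠ 0 (Fermat). So h⁻¹(14) = 14^23 mod 29.
Repeated squaring mod 29: 14^1 ≡ 14, 14^2 ≡ 14² = 196 ≡ 22, 14^4 ≡ 22² = 484 ≡ 20, 14^8 ≡ 20² = 400 ≡ 23, 14^16 ≡ 23² = 529 ≡ 7. Since 23 = 16 + 4 + 2 + 1, 14^23 ≡ 7·20·22·14: 7·20 = 140 ≡ 24, then 24·22 = 528 ≡ 6, then 6·14 = 84 ≡ 26. So 14^23 ≡ 26 (mod 29).
Hence h⁻¹(14) = 26.

26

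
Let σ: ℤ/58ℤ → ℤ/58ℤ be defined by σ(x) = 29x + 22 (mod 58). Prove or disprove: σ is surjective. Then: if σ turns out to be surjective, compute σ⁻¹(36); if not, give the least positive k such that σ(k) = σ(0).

Since gcd(29, 58) = 29, we have 29x ≡ 0 (mod 29) for all x, so σ(x) ≡ 22 (mod 29).
But 0 ≢ 22 (mod 29), so 0 ∈ ℤ/58ℤ has no preimage. So σ is not surjective.
Since σ is not surjective, we find the least positive k with σ(k) = σ(0): this means 29k ≡ 0 (mod 58), i.e. 58 ∣ 29k. Since gcd(29, 58) = 29, dividing through by 29 this holds exactly when 2 ∣ k.
The smallest positive such k is 2.

2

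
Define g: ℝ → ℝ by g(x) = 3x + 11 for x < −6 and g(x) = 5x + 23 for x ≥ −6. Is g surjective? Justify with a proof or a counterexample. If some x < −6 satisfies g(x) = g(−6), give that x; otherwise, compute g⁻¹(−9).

Both pieces are strictly increasing (slopes 3 and 5), so each is injective on its own interval.
The left piece maps (−∞, −6) onto (−∞, −7); the right piece maps [−6, ∞) onto [−7, ∞).
These images together cover ℝ, so g is surjective.
Because the two images are disjoint, no x < −6 has g(x) = g(−6), so we compute g⁻¹(−9): −9 lies in (−∞, −7), so solve 3x + 11 = −9: x = (−9 − 11)/3 = −20/3.

-20/3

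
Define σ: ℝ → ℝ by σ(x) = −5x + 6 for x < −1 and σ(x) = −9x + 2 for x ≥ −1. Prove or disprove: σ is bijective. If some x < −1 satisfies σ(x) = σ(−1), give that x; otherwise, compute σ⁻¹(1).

1/9

Both pieces are strictly decreasing (slopes −5 and −9), so each is injective on its own interval.
The left piece maps (−∞, −1) onto (11, ∞); the right piece maps [−1, ∞) onto (−∞, 11].
Since 11 = 11, the images partition ℝ: σ is injective and surjective, hence bijective.
Because the two images are disjoint, no x < −1 has σ(x) = σ(−1), so we compute σ⁻¹(1): 1 lies in (−∞, 11], so solve −9x + 2 = 1: x = (1 − 2)/(−9) = 1/9.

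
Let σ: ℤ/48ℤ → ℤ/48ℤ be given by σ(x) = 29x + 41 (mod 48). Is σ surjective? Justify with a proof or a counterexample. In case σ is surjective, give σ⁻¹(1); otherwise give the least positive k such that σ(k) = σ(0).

Since gcd(29, 48) = 1, 29 is invertible modulo 48. Euclid's algorithm: 48 = 1·29 + 19, 29 = 1·19 + 10, 19 = 1·10 + 9, 10 = 1·9 + 1; back-substituting gives 1 = 5·29 − 3·48, so 29⁻¹ ≡ 5 (mod 48).
Then y ↦ 5(y − 41) is a two-sided inverse to σ, so every y ∈ ℤ/48ℤ has a preimage.
Hence σ is surjective.
Since σ is surjective, we compute σ⁻¹(1): solve 29x + 41 ≡ 1 (mod 48), i.e. 29x ≡ 8 (mod 48).
Multiplying by 29⁻¹ = 5 gives x ≡ 5·8 = 40 ≡ 40 (mod 48).
Check: σ(40) = 29·40 + 41 = 1201 = 25·48 + 1 ≡ 1 (mod 48).

40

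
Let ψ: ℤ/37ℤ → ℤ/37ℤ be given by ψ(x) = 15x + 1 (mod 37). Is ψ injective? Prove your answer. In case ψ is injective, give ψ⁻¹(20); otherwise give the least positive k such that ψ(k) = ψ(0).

If ψ(a) = ψ(b), then 15a ≡ 15b (mod 37). Because gcd(15, 37) = 1, we may cancel 15 to get a ≡ b (mod 37).
Therefore ψ is injective.
We now compute 15⁻¹ mod 37 explicitly. Euclid's algorithm: 37 = 2·15 + 7, 15 = 2·7 + 1; back-substituting gives 1 = 5·15 − 2·37, so 15⁻¹ ≡ 5 (mod 37).
Since ψ is injective, we compute ψ⁻¹(20): solve 15x + 1 ≡ 20 (mod 37), i.e. 15x ≡ 19 (mod 37).
Multiplying by 15⁻¹ = 5 gives x ≡ 5·19 = 95 = 2·37 + 21 ≡ 21 (mod 37).
Check: ψ(21) = 15·21 + 1 = 316 = 8·37 + 20 ≡ 20 (mod 37).

21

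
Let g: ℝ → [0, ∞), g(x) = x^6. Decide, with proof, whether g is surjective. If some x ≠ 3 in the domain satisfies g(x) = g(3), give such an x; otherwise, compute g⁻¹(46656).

-3

For any y ∈ [0, ∞), x = y^{1/6} ∈ ℝ satisfies x^6 = y, so g is surjective.
For the follow-up, such an x exists: taking x = −3 ∈ ℝ gives g(−3) = 729 = g(3) with −3 ≠ 3.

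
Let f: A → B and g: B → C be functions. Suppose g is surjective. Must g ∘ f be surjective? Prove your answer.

not surjective

No. Take A = {1}, B = C = {1, 2, 3}, f(1) = 1, and g = identity (surjective).
Then (g ∘ f)(1) = 1, and 3 ∈ C has no preimage under g ∘ f, so g ∘ f is not surjective.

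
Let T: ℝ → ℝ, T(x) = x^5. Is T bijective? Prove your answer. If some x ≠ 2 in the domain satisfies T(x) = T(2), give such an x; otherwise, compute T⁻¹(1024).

4

On ℝ, x ↦ x^5 is strictly increasing (injective) and for any y ∈ ℝ the 5th root y^{1/5} lies in ℝ (surjective). So T is bijective.
Since x ↦ x^5 is strictly increasing on ℝ, it is injective there, so no x ≠ 2 in the domain has T(x) = T(2). We therefore compute T⁻¹(1024) = 1024^{1/5} = 4 (indeed 4^5 = 1024).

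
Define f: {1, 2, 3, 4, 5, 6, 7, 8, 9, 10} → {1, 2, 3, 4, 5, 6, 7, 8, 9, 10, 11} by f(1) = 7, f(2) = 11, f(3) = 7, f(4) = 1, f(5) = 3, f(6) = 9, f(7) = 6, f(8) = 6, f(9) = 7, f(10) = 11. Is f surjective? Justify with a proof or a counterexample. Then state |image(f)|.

6

No element maps to 2, so f is not surjective.
The image of f is {1, 3, 6, 7, 9, 11}, which has 6 elements.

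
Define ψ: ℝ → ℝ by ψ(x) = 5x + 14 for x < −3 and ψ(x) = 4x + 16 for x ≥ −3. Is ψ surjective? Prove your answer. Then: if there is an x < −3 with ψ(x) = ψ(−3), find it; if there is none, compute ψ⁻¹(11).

-5/4

Both pieces are strictly increasing (slopes 5 and 4), so each is injective on its own interval.
The left piece maps (−∞, −3) onto (−∞, −1); the right piece maps [−3, ∞) onto [4, ∞).
The union (−∞, −1) ∪ [4, ∞) omits the interval between −1 and 4; in particular −1 has no preimage. So ψ is not surjective.
Because the two images are disjoint, no x < −3 has ψ(x) = ψ(−3), so we compute ψ⁻¹(11): 11 lies in [4, ∞), so solve 4x + 16 = 11: x = (11 − 16)/4 = −5/4.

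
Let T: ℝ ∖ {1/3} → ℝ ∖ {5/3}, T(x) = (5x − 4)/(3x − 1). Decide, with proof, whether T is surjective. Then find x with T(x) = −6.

For any y ≠ 5/3, solving y(3x − 1) = 5x − 4 for x gives a well-defined x ≠ 1/3. So T is surjective.
Solving T(x) = −6: cross-multiplying gives 5x − 4 = −6(3x − 1), which rearranges to 23x = 10, so x = 10/23.

10/23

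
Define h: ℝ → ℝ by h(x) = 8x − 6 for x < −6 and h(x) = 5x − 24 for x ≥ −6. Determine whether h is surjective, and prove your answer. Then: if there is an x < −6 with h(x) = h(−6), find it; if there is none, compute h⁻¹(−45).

Both pieces are strictly increasing (slopes 8 and 5), so each is injective on its own interval.
The left piece maps (−∞, −6) onto (−∞, −54); the right piece maps [−6, ∞) onto [−54, ∞).
These images together cover ℝ, so h is surjective.
Because the two images are disjoint, no x < −6 has h(x) = h(−6), so we compute h⁻¹(−45): −45 lies in [−54, ∞), so solve 5x − 24 = −45: x = (−45 + 24)/5 = −21/5.

-21/5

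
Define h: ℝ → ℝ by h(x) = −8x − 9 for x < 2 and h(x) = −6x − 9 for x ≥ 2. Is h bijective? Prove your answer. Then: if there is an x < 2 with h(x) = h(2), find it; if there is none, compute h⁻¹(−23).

Both pieces are strictly decreasing (slopes −8 and −6), so each is injective on its own interval.
The left piece maps (−∞, 2) onto (−25, ∞); the right piece maps [2, ∞) onto (−∞, −21].
These images overlap. In particular h(2) = −21 (right piece), and solving −8x − 9 = −21 on the left piece gives x = 3/2 < 2.
So h(3/2) = h(2) with 3/2 ≠ 2, and h is not injective, hence not bijective. This x = 3/2 is the requested value below 2.

3/2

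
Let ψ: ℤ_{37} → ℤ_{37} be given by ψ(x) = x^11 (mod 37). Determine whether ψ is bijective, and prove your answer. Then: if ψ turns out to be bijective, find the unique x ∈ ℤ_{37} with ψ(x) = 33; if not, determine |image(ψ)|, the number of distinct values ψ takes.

12

Since 37 is prime, the nonzero elements of ℤ_{37} form a cyclic group of order 36.
As gcd(11, 36) = 1, raising to the 11th power is a bijection on this group: if x_1^11 ≡ x_2^11 then (x_1x_2^{−1})^11 = 1, and the only element of order dividing gcd(11, 36) = 1 is 1, so x_1 = x_2.
With ψ(0) = 0 this makes ψ injective on all of ℤ_{37}, hence bijective (finite equal-size domain and codomain). In particular ψ is bijective.
Since ψ is bijective, we find the preimage of 33. The inverse of x ↦ x^11 on (ℤ_{37})^× is x ↦ x^23, because 11·23 = 253 = 7·36 + 1 ≡ 1 (mod 36) and x^{36} = 1 for x ≠ 0 (Fermat). So ψ⁻¹(33) = 33^23 mod 37.
Repeated squaring mod 37: 33^1 ≡ 33, 33^2 ≡ 33² = 1089 ≡ 16, 33^4 ≡ 16² = 256 ≡ 34, 33^8 ≡ 34² = 1156 ≡ 9, 33^16 ≡ 9² = 81 ≡ 7. Since 23 = 16 + 4 + 2 + 1, 33^23 ≡ 7·34·16·33: 7·34 = 238 ≡ 16, then 16·16 = 256 ≡ 34, then 34·33 = 1122 ≡ 12. So 33^23 ≡ 12 (mod 37).
Hence ψ⁻¹(33) = 12.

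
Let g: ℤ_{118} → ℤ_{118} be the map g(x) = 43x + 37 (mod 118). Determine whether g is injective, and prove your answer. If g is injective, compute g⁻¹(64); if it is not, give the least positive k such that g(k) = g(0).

61

If g(x_1) = g(x_2), then 43x_1 ≡ 43x_2 (mod 118). Because gcd(43, 118) = 1, we may cancel 43 to get x_1 ≡ x_2 (mod 118).
Hence g is injective.
We now compute 43⁻¹ mod 118 explicitly. Euclid's algorithm: 118 = 2·43 + 32, 43 = 1·32 + 11, 32 = 2·11 + 10, 11 = 1·10 + 1; back-substituting gives 1 = 11·43 − 4·118, so 43⁻¹ ≡ 11 (mod 118).
Since g is injective, we find g⁻¹(64): we need 43x ≡ 64 − 37 ≡ 27 (mod 118). Using 43⁻¹ = 11: x ≡ 11·27 = 297 = 2·118 + 61, so x = 61.
Check: g(61) = 43·61 + 37 = 2660 = 22·118 + 64 ≡ 64 (mod 118).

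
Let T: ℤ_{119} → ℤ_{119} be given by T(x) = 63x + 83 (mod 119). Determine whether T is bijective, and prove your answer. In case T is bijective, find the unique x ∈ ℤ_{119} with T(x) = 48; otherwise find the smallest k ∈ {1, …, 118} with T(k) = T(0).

Recall: T is injective if T(a) = T(b) implies a = b.
We have gcd(63, 119) = 7 > 1. Taking a = 0 and b = 17: T(0) = 83 and T(17) = 63·17 + 83 = 1154 ≡ 83 (mod 119).
So T(0) = T(17) while 0 ≠ 17, so T is not injective, hence not bijective.
Since T is not bijective, we find the least positive k with T(k) = T(0): this means 63k ≡ 0 (mod 119), i.e. 119 ∣ 63k. Since gcd(63, 119) = 7, dividing through by 7 this holds exactly when 17 ∣ 9k, and as gcd(9, 17) = 1, exactly when 17 ∣ k.
The smallest positive such k is 17.

17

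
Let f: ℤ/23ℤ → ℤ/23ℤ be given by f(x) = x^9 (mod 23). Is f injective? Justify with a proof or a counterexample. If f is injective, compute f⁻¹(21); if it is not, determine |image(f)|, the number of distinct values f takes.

Since 23 is prime, the nonzero elements of ℤ/23ℤ form a cyclic group of order 22.
As gcd(9, 22) = 1, raising to the 9th power is a bijection on this group: if a^9 ≡ b^9 then (ab^{−1})^9 = 1, and the only element of order dividing gcd(9, 22) = 1 is 1, so a = b.
With f(0) = 0 this makes f injective on all of ℤ/23ℤ, hence bijective (finite equal-size domain and codomain). In particular f is injective.
Since f is injective, we find the preimage of 21. The inverse of x ↦ x^9 on (ℤ/23ℤ)^× is x ↦ x^5, because 9·5 = 45 = 2·22 + 1 ≡ 1 (mod 22) and x^{22} = 1 for x ≠ 0 (Fermat). So f⁻¹(21) = 21^5 mod 23.
Repeated squaring mod 23: 21^1 ≡ 21, 21^2 ≡ 21² = 441 ≡ 4, 21^4 ≡ 4² = 16. Since 5 = 4 + 1, 21^5 ≡ 16·21: 16·21 = 336 ≡ 14. So 21^5 ≡ 14 (mod 23).
Hence f⁻¹(21) = 14.

14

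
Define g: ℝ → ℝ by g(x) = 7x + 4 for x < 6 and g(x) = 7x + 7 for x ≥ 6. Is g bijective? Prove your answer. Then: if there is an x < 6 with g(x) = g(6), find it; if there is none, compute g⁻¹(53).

Both pieces are strictly increasing (slopes 7 and 7), so each is injective on its own interval.
The left piece maps (−∞, 6) onto (−∞, 46); the right piece maps [6, ∞) onto [49, ∞).
The images leave a gap (46 has no preimage), so g is not surjective, hence not bijective.
Because the two images are disjoint, no x < 6 has g(x) = g(6), so we compute g⁻¹(53): 53 lies in [49, ∞), so solve 7x + 7 = 53: x = (53 − 7)/7 = 46/7.

46/7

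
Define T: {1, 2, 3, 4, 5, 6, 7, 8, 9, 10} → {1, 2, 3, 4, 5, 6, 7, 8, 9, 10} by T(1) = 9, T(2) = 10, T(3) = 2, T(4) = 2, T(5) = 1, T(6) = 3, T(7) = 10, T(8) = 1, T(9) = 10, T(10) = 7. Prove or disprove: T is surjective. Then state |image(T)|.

No element maps to 4, so T is not surjective.
The image of T is {1, 2, 3, 7, 9, 10}, which has 6 elements.

6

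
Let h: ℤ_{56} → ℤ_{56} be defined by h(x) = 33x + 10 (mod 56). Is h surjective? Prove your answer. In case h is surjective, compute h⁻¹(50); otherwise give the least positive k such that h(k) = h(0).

By definition, surjectivity means every element of the codomain has a preimage under h.
Since gcd(33, 56) = 1, 33 is invertible modulo 56. Euclid's algorithm: 56 = 1·33 + 23, 33 = 1·23 + 10, 23 = 2·10 + 3, 10 = 3·3 + 1; back-substituting gives 1 = 17·33 − 10·56, so 33⁻¹ ≡ 17 (mod 56).
Then y ↦ 17(y − 10) is a two-sided inverse to h, so every y ∈ ℤ_{56} has a preimage.
So h is surjective.
Since h is surjective, we find h⁻¹(50): we need 33x ≡ 50 − 10 ≡ 40 (mod 56). Using 33⁻¹ = 17: x ≡ 17·40 = 680 = 12·56 + 8, so x = 8.
Check: h(8) = 33·8 + 10 = 274 = 4·56 + 50 ≡ 50 (mod 56).

8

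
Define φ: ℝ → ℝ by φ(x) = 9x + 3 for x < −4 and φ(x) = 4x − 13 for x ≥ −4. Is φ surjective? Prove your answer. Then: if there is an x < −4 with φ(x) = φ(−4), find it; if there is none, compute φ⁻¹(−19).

Both pieces are strictly increasing (slopes 9 and 4), so each is injective on its own interval.
The left piece maps (−∞, −4) onto (−∞, −33); the right piece maps [−4, ∞) onto [−29, ∞).
The union (−∞, −33) ∪ [−29, ∞) omits the interval between −33 and −29; in particular −33 has no preimage. So φ is not surjective.
Because the two images are disjoint, no x < −4 has φ(x) = φ(−4), so we compute φ⁻¹(−19): −19 lies in [−29, ∞), so solve 4x − 13 = −19: x = (−19 + 13)/4 = −3/2.

-3/2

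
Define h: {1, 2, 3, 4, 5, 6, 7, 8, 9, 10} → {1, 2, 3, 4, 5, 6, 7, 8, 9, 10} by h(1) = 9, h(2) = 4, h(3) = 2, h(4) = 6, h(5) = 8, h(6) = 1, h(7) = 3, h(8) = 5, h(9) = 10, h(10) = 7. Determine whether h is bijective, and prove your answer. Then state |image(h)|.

The values 9, 4, 2, 6, 8, 1, 3, 5, 10, 7 are a permutation of {1, 2, 3, 4, 5, 6, 7, 8, 9, 10}: each element appears exactly once.
So h is injective and surjective, hence bijective.
The image of h is {1, 2, 3, 4, 5, 6, 7, 8, 9, 10}, which has 10 elements.

10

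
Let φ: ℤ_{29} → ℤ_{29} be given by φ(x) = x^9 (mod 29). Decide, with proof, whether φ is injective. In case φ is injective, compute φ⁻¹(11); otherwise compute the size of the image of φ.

Since 29 is prime, the nonzero elements of ℤ_{29} form a cyclic group of order 28.
As gcd(9, 28) = 1, raising to the 9th power is a bijection on this group: if a^9 ≡ b^9 then (ab^{−1})^9 = 1, and the only element of order dividing gcd(9, 28) = 1 is 1, so a = b.
With φ(0) = 0 this makes φ injective on all of ℤ_{29}, hence bijective (finite equal-size domain and codomain). In particular φ is injective.
Since φ is injective, we find the preimage of 11. The inverse of x ↦ x^9 on (ℤ_{29})^× is x ↦ x^25, because 9·25 = 225 = 8·28 + 1 ≡ 1 (mod 28) and x^{28} = 1 for x ≠ 0 (Fermat). So φ⁻¹(11) = 11^25 mod 29.
Repeated squaring mod 29: 11^1 ≡ 11, 11^2 ≡ 11² = 121 ≡ 5, 11^4 ≡ 5² = 25, 11^8 ≡ 25² = 625 ≡ 16, 11^16 ≡ 16² = 256 ≡ 24. Since 25 = 16 + 8 + 1, 11^25 ≡ 24·16·11: 24·16 = 384 ≡ 7, then 7·11 = 77 ≡ 19. So 11^25 ≡ 19 (mod 29).
Hence φ⁻¹(11) = 19.

19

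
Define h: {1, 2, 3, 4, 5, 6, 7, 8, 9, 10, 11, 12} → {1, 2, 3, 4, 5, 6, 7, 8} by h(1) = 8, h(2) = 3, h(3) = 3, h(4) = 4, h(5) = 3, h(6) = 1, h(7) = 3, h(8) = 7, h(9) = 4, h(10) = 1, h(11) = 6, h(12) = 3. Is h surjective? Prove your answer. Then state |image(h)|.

6

No element maps to 2, so h is not surjective.
The image of h is {1, 3, 4, 6, 7, 8}, which has 6 elements.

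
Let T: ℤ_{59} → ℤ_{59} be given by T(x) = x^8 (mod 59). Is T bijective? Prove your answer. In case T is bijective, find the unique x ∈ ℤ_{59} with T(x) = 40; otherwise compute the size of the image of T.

30

T(29): Repeated squaring mod 59: 29^1 ≡ 29, 29^2 ≡ 29² = 841 ≡ 15, 29^4 ≡ 15² = 225 ≡ 48, 29^8 ≡ 48² = 2304 ≡ 3. So 29^8 ≡ 3 (mod 59).
T(30): Repeated squaring mod 59: 30^1 ≡ 30, 30^2 ≡ 30² = 900 ≡ 15, 30^4 ≡ 15² = 225 ≡ 48, 30^8 ≡ 48² = 2304 ≡ 3. So 30^8 ≡ 3 (mod 59).
So T(29) = T(30) = 3 while 29 ≠ 30, therefore T is not injective, hence not bijective.
Since T is not bijective, we determine |image(T)|. Computing x^8 mod 59 for each x (by repeated squaring, reducing mod 59 at every step), the values T(0), T(1), …, T(58) are: 0, 1, 20, 12, 46, 45, 4, 29, 35, 26, 15, 22, 21, 25, 49, 9, 51, 57, 48, 41, 5, 53, 27, 16, 7, 19, 28, 17, 36, 3, 3, 36, 17, 28, 19, 7, 16, 27, 53, 5, 41, 48, 57, 51, 9, 49, 25, 21, 22, 15, 26, 35, 29, 4, 45, 46, 12, 20, 1.
The distinct values are {0, 1, 3, 4, 5, 7, 9, 12, 15, 16, 17, 19, 20, 21, 22, 25, 26, 27, 28, 29, 35, 36, 41, 45, 46, 48, 49, 51, 53, 57}; there are 30 of them.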